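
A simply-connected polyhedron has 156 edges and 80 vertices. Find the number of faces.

Here V − E + F = 2.
F = 2 − V + E = 2 − 80 + 156 = 78.

78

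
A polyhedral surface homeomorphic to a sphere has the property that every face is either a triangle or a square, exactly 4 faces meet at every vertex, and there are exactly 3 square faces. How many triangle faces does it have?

8

Let x be the number of triangles; then F = 3 + x.
Edge–face incidences: 2E = 4·3 + 3·x = 12 + 3x.
Every vertex has degree 4, so 4V = 2E.
Euler: V − E + F = 2 ⇒ (2E)/4 − E + (3 + x) = 2.
Multiply by 8: 2·(2E) − 4·(2E) + 8·(3 + x) = 16, i.e. 24 + 8x − 2·(12 + 3x) = 16.
Collecting terms: 2x = 16, so x = 8.
Then 2E = 12 + 3·8 = 36, so E = 18, V = 2E/4 = 9, F = 3 + 8 = 11.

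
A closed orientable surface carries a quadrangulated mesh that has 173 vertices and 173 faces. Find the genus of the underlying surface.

1

Every face is a square, so 2E = 4·173 = 692, giving E = 346.
χ = V − E + F = 173 − 346 + 173 = 0.
For a closed orientable surface χ = 2 − 2g, so g = (2 − (0))/2 = 1.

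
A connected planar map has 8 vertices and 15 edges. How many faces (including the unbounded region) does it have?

Euler's formula for a connected plane graph: V − E + F = 2, so F = 2 − 8 + 15 = 9.

9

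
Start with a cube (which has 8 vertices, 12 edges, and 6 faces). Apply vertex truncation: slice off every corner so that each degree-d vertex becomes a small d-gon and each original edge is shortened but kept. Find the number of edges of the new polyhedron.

Truncation replaces each original edge-end by a new vertex, so V′ = 2E = 24.
Each original edge survives, and each old vertex of degree d contributes d new edges; summing degrees gives Σd = 2E, so E′ = E + 2E = 3E = 36.
Each original face survives and each original vertex becomes one new face: F′ = F + V = 14.

36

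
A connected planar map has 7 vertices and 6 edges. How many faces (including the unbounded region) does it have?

Euler's formula for a connected plane graph: V − E + F = 2, so F = 2 − 7 + 6 = 1.

1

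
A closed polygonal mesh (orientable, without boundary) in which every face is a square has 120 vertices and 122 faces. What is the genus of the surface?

2

Every face is a square, so 2E = 4·122 = 488, giving E = 244.
χ = V − E + F = 120 − 244 + 122 = -2.
For a closed orientable surface χ = 2 − 2g, so g = (2 − (-2))/2 = 2.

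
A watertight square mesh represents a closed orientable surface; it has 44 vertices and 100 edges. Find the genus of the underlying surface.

Every face is a square and each edge borders two faces, so 4F = 2·100, giving F = 50.
χ = V − E + F = 44 − 100 + 50 = -6.
For a closed orientable surface χ = 2 − 2g, so g = (2 − (-6))/2 = 4.

4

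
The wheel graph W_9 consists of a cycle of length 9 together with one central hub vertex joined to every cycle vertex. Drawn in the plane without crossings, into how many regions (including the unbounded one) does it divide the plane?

10

W_9 has V = 9 + 1 = 10 vertices and E = 2·9 = 18 edges.
By Euler's formula F = 2 − V + E = 2 − 10 + 18 = 10.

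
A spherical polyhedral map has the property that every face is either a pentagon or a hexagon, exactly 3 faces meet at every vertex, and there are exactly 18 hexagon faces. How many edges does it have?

84

Let x be the number of pentagons; then F = 18 + x.
Edge–face incidences: 2E = 6·18 + 5·x = 108 + 5x.
Every vertex has degree 3, so 3V = 2E.
Euler: V − E + F = 2 ⇒ (2E)/3 − E + (18 + x) = 2.
Multiply by 6: 2·(2E) − 3·(2E) + 6·(18 + x) = 12, i.e. 108 + 6x − (108 + 5x) = 12.
Collecting terms: x = 12.
Then 2E = 108 + 5·12 = 168, so E = 84, V = 2E/3 = 56, F = 18 + 12 = 30.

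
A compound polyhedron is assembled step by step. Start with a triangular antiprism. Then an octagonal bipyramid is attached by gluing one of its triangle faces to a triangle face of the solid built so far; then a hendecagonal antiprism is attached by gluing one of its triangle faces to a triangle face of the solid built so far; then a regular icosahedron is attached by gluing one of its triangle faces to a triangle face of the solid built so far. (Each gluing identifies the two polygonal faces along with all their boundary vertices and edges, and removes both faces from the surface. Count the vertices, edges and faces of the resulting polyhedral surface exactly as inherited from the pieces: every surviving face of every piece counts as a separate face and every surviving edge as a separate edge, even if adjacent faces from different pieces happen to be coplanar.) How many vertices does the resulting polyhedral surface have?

A triangular antiprism: V=6, E=12, F=8.
Attach an octagonal bipyramid (V=10, E=24, F=16) along a 3-gon: merge 3 vertices and 3 edges, delete both glued faces → V=13, E=33, F=22.
Attach a hendecagonal antiprism (V=22, E=44, F=24) along a 3-gon: merge 3 vertices and 3 edges, delete both glued faces → V=32, E=74, F=44.
Attach a regular icosahedron (V=12, E=30, F=20) along a 3-gon: merge 3 vertices and 3 edges, delete both glued faces → V=41, E=101, F=62.
Check: V − E + F = 41 − 101 + 62 = 2.

41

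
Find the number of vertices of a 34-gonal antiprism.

68

An antiprism on an n-gon has two n-gon caps and 2n triangles: V = 2·34 = 68, E = 4·34 = 136, F = 2·34 + 2 = 70.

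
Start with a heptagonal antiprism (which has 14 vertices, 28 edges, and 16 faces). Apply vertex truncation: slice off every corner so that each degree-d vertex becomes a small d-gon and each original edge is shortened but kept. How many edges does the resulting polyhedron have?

84

Truncation replaces each original edge-end by a new vertex, so V′ = 2E = 56.
Each original edge survives, and each old vertex of degree d contributes d new edges; summing degrees gives Σd = 2E, so E′ = E + 2E = 3E = 84.
Each original face survives and each original vertex becomes one new face: F′ = F + V = 30.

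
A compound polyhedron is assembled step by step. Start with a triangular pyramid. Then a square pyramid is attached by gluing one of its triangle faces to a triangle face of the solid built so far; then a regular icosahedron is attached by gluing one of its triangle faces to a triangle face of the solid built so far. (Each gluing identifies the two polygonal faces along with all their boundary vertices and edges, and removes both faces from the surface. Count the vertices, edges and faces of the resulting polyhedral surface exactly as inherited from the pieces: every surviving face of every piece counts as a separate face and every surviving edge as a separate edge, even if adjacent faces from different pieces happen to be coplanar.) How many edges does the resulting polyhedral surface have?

38

A triangular pyramid: V=4, E=6, F=4.
Attach a square pyramid (V=5, E=8, F=5) along a 3-gon: merge 3 vertices and 3 edges, delete both glued faces → V=6, E=11, F=7.
Attach a regular icosahedron (V=12, E=30, F=20) along a 3-gon: merge 3 vertices and 3 edges, delete both glued faces → V=15, E=38, F=25.
Check: V − E + F = 15 − 38 + 25 = 2.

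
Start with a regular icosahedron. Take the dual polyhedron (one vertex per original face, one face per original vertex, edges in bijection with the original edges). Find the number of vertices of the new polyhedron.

20

The base solid has V = 12, E = 30, F = 20.
The dual swaps V and F and preserves E: V′ = F = 20, E′ = E = 30, F′ = V = 12.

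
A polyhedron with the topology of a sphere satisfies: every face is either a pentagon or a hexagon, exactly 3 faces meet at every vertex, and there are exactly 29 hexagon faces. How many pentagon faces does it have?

Let x be the number of pentagons; then F = 29 + x.
Edge–face incidences: 2E = 6·29 + 5·x = 174 + 5x.
Every vertex has degree 3, so 3V = 2E.
Euler: V − E + F = 2 ⇒ (2E)/3 − E + (29 + x) = 2.
Multiply by 6: 2·(2E) − 3·(2E) + 6·(29 + x) = 12, i.e. 174 + 6x − (174 + 5x) = 12.
Collecting terms: x = 12.
Then 2E = 174 + 5·12 = 234, so E = 117, V = 2E/3 = 78, F = 29 + 12 = 41.

12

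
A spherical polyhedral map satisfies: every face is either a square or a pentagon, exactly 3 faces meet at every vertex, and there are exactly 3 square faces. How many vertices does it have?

14

Let x be the number of pentagons; then F = 3 + x.
Edge–face incidences: 2E = 4·3 + 5·x = 12 + 5x.
Every vertex has degree 3, so 3V = 2E.
Euler: V − E + F = 2 ⇒ (2E)/3 − E + (3 + x) = 2.
Multiply by 6: 2·(2E) − 3·(2E) + 6·(3 + x) = 12, i.e. 18 + 6x − (12 + 5x) = 12.
Collecting terms: x + 6 = 12, so x = 6.
Then 2E = 12 + 5·6 = 42, so E = 21, V = 2E/3 = 14, F = 3 + 6 = 9.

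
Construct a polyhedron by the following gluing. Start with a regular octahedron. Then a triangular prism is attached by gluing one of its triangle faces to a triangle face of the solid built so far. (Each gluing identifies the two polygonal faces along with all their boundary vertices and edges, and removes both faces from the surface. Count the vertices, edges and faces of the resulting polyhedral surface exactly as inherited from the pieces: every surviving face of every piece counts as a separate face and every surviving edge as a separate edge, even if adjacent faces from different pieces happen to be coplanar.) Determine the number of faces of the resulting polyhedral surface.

11

A regular octahedron: V=6, E=12, F=8.
Attach a triangular prism (V=6, E=9, F=5) along a 3-gon: merge 3 vertices and 3 edges, delete both glued faces → V=9, E=18, F=11.
Check: V − E + F = 9 − 18 + 11 = 2.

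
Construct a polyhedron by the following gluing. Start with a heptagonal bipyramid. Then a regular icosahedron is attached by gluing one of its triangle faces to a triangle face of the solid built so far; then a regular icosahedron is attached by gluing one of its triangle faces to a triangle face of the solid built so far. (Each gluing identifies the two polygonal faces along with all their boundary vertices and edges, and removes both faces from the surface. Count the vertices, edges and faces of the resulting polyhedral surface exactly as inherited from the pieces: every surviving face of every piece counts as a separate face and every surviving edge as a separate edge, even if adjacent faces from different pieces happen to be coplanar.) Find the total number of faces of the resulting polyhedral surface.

50

A heptagonal bipyramid: V=9, E=21, F=14.
Attach a regular icosahedron (V=12, E=30, F=20) along a 3-gon: merge 3 vertices and 3 edges, delete both glued faces → V=18, E=48, F=32.
Attach a regular icosahedron (V=12, E=30, F=20) along a 3-gon: merge 3 vertices and 3 edges, delete both glued faces → V=27, E=75, F=50.
Check: V − E + F = 27 − 75 + 50 = 2.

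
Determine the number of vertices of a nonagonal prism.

18

A prism on an n-gon has two n-gon bases and n rectangular sides: V = 2·9 = 18, E = 3·9 = 27, F = 9 + 2 = 11.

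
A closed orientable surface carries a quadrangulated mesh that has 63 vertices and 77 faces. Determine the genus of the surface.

Every face is a square, so 2E = 4·77 = 308, giving E = 154.
χ = V − E + F = 63 − 154 + 77 = -14.
For a closed orientable surface χ = 2 − 2g, so g = (2 − (-14))/2 = 8.

8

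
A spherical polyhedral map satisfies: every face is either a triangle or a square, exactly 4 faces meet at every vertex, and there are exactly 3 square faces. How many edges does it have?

Let x be the number of triangles; then F = 3 + x.
Edge–face incidences: 2E = 4·3 + 3·x = 12 + 3x.
Every vertex has degree 4, so 4V = 2E.
Euler: V − E + F = 2 ⇒ (2E)/4 − E + (3 + x) = 2.
Multiply by 8: 2·(2E) − 4·(2E) + 8·(3 + x) = 16, i.e. 24 + 8x − 2·(12 + 3x) = 16.
Collecting terms: 2x = 16, so x = 8.
Then 2E = 12 + 3·8 = 36, so E = 18, V = 2E/4 = 9, F = 3 + 8 = 11.

18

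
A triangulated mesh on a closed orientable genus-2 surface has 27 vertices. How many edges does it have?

87

χ = 2 − 2·2 = -2, and every face is a triangle so 3F = 2E.
V − E + F = -2 with E = 3F/2 gives 27 − (3/2 − 1)·F = -2, so F = 58 and E = 87.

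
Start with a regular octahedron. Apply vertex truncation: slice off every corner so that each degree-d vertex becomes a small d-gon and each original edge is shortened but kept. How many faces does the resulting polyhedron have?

14

The base solid has V = 6, E = 12, F = 8.
Truncation replaces each original edge-end by a new vertex, so V′ = 2E = 24.
Each original edge survives, and each old vertex of degree d contributes d new edges; summing degrees gives Σd = 2E, so E′ = E + 2E = 3E = 36.
Each original face survives and each original vertex becomes one new face: F′ = F + V = 14.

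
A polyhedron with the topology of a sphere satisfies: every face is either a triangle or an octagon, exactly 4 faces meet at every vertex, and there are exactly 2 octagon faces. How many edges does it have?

32

Let x be the number of triangles; then F = 2 + x.
Edge–face incidences: 2E = 8·2 + 3·x = 16 + 3x.
Every vertex has degree 4, so 4V = 2E.
Euler: V − E + F = 2 ⇒ (2E)/4 − E + (2 + x) = 2.
Multiply by 8: 2·(2E) − 4·(2E) + 8·(2 + x) = 16, i.e. 16 + 8x − 2·(16 + 3x) = 16.
Collecting terms: 2x − 16 = 16, so 2x = 32, so x = 16.
Then 2E = 16 + 3·16 = 64, so E = 32, V = 2E/4 = 16, F = 2 + 16 = 18.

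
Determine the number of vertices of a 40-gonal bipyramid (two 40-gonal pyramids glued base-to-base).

A bipyramid over an n-gon has 2n triangular faces and n + 2 vertices: V = 40 + 2 = 42, E = 3·40 = 120, F = 2·40 = 80.
Check: V − E + F = 42 − 120 + 80 = 2.

42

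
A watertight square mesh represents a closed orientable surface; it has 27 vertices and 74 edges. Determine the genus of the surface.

Every face is a square and each edge borders two faces, so 4F = 2·74, giving F = 37.
χ = V − E + F = 27 − 74 + 37 = -10.
For a closed orientable surface χ = 2 − 2g, so g = (2 − (-10))/2 = 6.

6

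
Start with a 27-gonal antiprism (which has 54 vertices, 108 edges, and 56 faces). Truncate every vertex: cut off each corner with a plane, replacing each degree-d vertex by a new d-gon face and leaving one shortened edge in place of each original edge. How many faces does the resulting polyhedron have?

Truncation replaces each original edge-end by a new vertex, so V′ = 2E = 216.
Each original edge survives, and each old vertex of degree d contributes d new edges; summing degrees gives Σd = 2E, so E′ = E + 2E = 3E = 324.
Each original face survives and each original vertex becomes one new face: F′ = F + V = 110.

110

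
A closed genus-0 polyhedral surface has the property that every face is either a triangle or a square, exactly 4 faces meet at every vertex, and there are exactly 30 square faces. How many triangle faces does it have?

Let x be the number of triangles; then F = 30 + x.
Edge–face incidences: 2E = 4·30 + 3·x = 120 + 3x.
Every vertex has degree 4, so 4V = 2E.
Euler: V − E + F = 2 ⇒ (2E)/4 − E + (30 + x) = 2.
Multiply by 8: 2·(2E) − 4·(2E) + 8·(30 + x) = 16, i.e. 240 + 8x − 2·(120 + 3x) = 16.
Collecting terms: 2x = 16, so x = 8.
Then 2E = 120 + 3·8 = 144, so E = 72, V = 2E/4 = 36, F = 30 + 8 = 38.

8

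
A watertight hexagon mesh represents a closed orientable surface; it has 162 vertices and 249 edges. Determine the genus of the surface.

3

Every face is a hexagon and each edge borders two faces, so 6F = 2·249, giving F = 83.
χ = V − E + F = 162 − 249 + 83 = -4.
For a closed orientable surface χ = 2 − 2g, so g = (2 − (-4))/2 = 3.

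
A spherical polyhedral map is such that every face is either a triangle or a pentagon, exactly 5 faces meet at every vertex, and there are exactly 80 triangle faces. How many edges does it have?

Let x be the number of pentagons; then F = 80 + x.
Edge–face incidences: 2E = 3·80 + 5·x = 240 + 5x.
Every vertex has degree 5, so 5V = 2E.
Euler: V − E + F = 2 ⇒ (2E)/5 − E + (80 + x) = 2.
Multiply by 10: 2·(2E) − 5·(2E) + 10·(80 + x) = 20, i.e. 800 + 10x − 3·(240 + 5x) = 20.
Collecting terms: −5x + 80 = 20, so −5x = −60, so x = 12.
Then 2E = 240 + 5·12 = 300, so E = 150, V = 2E/5 = 60, F = 80 + 12 = 92.

150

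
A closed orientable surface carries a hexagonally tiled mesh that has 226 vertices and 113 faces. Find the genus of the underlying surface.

Every face is a hexagon, so 2E = 6·113 = 678, giving E = 339.
χ = V − E + F = 226 − 339 + 113 = 0.
For a closed orientable surface χ = 2 − 2g, so g = (2 − (0))/2 = 1.

1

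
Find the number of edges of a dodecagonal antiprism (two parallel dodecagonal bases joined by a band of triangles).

48

An antiprism on an n-gon has two n-gon caps and 2n triangles: V = 2·12 = 24, E = 4·12 = 48, F = 2·12 + 2 = 26.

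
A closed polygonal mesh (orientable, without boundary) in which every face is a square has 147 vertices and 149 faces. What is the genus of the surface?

Every face is a square, so 2E = 4·149 = 596, giving E = 298.
χ = V − E + F = 147 − 298 + 149 = -2.
For a closed orientable surface χ = 2 − 2g, so g = (2 − (-2))/2 = 2.

2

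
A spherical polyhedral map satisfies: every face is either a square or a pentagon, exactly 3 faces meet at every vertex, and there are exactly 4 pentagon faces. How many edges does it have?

Let x be the number of squares; then F = 4 + x.
Edge–face incidences: 2E = 5·4 + 4·x = 20 + 4x.
Every vertex has degree 3, so 3V = 2E.
Euler: V − E + F = 2 ⇒ (2E)/3 − E + (4 + x) = 2.
Multiply by 6: 2·(2E) − 3·(2E) + 6·(4 + x) = 12, i.e. 24 + 6x − (20 + 4x) = 12.
Collecting terms: 2x + 4 = 12, so 2x = 8, so x = 4.
Then 2E = 20 + 4·4 = 36, so E = 18, V = 2E/3 = 12, F = 4 + 4 = 8.

18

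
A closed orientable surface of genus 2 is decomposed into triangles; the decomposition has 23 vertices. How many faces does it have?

χ = 2 − 2·2 = -2, and every face is a triangle so 3F = 2E.
V − E + F = -2 with E = 3F/2 gives 23 − (3/2 − 1)·F = -2, so F = 50 and E = 75.

50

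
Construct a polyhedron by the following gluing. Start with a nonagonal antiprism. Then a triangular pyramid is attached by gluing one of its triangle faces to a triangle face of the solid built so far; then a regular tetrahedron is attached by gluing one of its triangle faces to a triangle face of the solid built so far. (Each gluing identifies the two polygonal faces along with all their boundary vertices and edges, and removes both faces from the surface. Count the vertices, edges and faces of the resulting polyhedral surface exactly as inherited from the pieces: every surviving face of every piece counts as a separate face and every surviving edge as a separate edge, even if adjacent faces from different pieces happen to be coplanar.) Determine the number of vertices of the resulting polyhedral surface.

20

A nonagonal antiprism: V=18, E=36, F=20.
Attach a triangular pyramid (V=4, E=6, F=4) along a 3-gon: merge 3 vertices and 3 edges, delete both glued faces → V=19, E=39, F=22.
Attach a regular tetrahedron (V=4, E=6, F=4) along a 3-gon: merge 3 vertices and 3 edges, delete both glued faces → V=20, E=42, F=24.
Check: V − E + F = 20 − 42 + 24 = 2.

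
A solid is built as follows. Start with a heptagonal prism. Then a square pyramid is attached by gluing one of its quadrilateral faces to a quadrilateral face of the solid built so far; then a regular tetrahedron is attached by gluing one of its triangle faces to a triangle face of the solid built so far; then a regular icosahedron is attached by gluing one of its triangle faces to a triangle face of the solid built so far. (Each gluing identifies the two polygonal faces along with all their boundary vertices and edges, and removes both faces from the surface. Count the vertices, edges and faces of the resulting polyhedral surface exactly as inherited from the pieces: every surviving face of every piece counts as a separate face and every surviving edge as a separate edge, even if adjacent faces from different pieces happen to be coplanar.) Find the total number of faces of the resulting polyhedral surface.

A heptagonal prism: V=14, E=21, F=9.
Attach a square pyramid (V=5, E=8, F=5) along a 4-gon: merge 4 vertices and 4 edges, delete both glued faces → V=15, E=25, F=12.
Attach a regular tetrahedron (V=4, E=6, F=4) along a 3-gon: merge 3 vertices and 3 edges, delete both glued faces → V=16, E=28, F=14.
Attach a regular icosahedron (V=12, E=30, F=20) along a 3-gon: merge 3 vertices and 3 edges, delete both glued faces → V=25, E=55, F=32.
Check: V − E + F = 25 − 55 + 32 = 2.

32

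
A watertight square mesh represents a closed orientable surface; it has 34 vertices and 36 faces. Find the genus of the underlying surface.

Every face is a square, so 2E = 4·36 = 144, giving E = 72.
χ = V − E + F = 34 − 72 + 36 = -2.
For a closed orientable surface χ = 2 − 2g, so g = (2 − (-2))/2 = 2.

2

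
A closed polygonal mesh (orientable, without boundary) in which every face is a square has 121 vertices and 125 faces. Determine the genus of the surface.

3

Every face is a square, so 2E = 4·125 = 500, giving E = 250.
χ = V − E + F = 121 − 250 + 125 = -4.
For a closed orientable surface χ = 2 − 2g, so g = (2 − (-4))/2 = 3.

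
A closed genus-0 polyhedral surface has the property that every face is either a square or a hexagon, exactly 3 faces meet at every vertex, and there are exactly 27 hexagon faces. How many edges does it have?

Let x be the number of squares; then F = 27 + x.
Edge–face incidences: 2E = 6·27 + 4·x = 162 + 4x.
Every vertex has degree 3, so 3V = 2E.
Euler: V − E + F = 2 ⇒ (2E)/3 − E + (27 + x) = 2.
Multiply by 6: 2·(2E) − 3·(2E) + 6·(27 + x) = 12, i.e. 162 + 6x − (162 + 4x) = 12.
Collecting terms: 2x = 12, so x = 6.
Then 2E = 162 + 4·6 = 186, so E = 93, V = 2E/3 = 62, F = 27 + 6 = 33.

93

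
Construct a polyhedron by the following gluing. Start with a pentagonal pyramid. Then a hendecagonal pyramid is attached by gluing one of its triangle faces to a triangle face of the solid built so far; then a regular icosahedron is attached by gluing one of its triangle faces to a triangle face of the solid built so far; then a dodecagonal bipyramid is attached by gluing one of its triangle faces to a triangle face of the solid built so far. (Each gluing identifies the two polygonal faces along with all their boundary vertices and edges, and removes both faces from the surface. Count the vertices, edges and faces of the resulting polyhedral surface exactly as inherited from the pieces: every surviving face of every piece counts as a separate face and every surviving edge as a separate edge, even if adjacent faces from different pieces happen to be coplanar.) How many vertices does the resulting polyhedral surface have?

A pentagonal pyramid: V=6, E=10, F=6.
Attach a hendecagonal pyramid (V=12, E=22, F=12) along a 3-gon: merge 3 vertices and 3 edges, delete both glued faces → V=15, E=29, F=16.
Attach a regular icosahedron (V=12, E=30, F=20) along a 3-gon: merge 3 vertices and 3 edges, delete both glued faces → V=24, E=56, F=34.
Attach a dodecagonal bipyramid (V=14, E=36, F=24) along a 3-gon: merge 3 vertices and 3 edges, delete both glued faces → V=35, E=89, F=56.
Check: V − E + F = 35 − 89 + 56 = 2.

35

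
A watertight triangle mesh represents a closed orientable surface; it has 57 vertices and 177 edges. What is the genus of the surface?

Every face is a triangle and each edge borders two faces, so 3F = 2·177, giving F = 118.
χ = V − E + F = 57 − 177 + 118 = -2.
For a closed orientable surface χ = 2 − 2g, so g = (2 − (-2))/2 = 2.

2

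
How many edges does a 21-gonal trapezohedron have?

84

The n-trapezohedron (dual of the n-antiprism) has V = 2·21 + 2 = 44, E = 4·21 = 84, F = 2·21 = 42.
Check: V − E + F = 44 − 84 + 42 = 2.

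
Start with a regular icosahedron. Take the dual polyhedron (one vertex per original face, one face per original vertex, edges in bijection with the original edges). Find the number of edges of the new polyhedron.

The base solid has V = 12, E = 30, F = 20.
The dual swaps V and F and preserves E: V′ = F = 20, E′ = E = 30, F′ = V = 12.

30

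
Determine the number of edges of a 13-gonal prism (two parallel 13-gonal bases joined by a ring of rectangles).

A prism on an n-gon has two n-gon bases and n rectangular sides: V = 2·13 = 26, E = 3·13 = 39, F = 13 + 2 = 15.

39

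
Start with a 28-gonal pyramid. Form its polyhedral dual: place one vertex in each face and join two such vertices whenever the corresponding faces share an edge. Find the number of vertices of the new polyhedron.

29

The base solid has V = 29, E = 56, F = 29.
The dual swaps V and F and preserves E: V′ = F = 29, E′ = E = 56, F′ = V = 29.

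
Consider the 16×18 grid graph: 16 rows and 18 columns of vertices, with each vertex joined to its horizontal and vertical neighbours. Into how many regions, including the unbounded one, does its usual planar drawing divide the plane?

256

The grid has V = 16·18 = 288 vertices and E = 16·17 + 18·15 = 542 edges.
F = 2 − V + E = 2 − 288 + 542 = 256.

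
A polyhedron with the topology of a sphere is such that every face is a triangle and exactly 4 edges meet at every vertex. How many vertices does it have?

6

Each face has 3 edges and each edge borders two faces, so 2E = 3F.
Each vertex has degree 4, so 4V = 2E and hence V = 3F/4.
Euler: V − E + F = 2 ⇒ (3F/4) − (3F/2) + F = 2.
Multiply by 8: (6 − 12 + 8)F = 16, i.e. 2F = 16.
So F = 8, E = 3·8/2 = 12, V = 3·8/4 = 6.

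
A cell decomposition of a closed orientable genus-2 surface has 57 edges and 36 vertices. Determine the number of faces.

For a closed orientable surface of genus 2, χ = 2 − 2·2 = -2.
F = -2 − V + E = -2 − 36 + 57 = 19.

19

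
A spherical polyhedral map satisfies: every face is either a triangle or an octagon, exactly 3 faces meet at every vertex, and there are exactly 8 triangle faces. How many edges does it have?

36

Let x be the number of octagons; then F = 8 + x.
Edge–face incidences: 2E = 3·8 + 8·x = 24 + 8x.
Every vertex has degree 3, so 3V = 2E.
Euler: V − E + F = 2 ⇒ (2E)/3 − E + (8 + x) = 2.
Multiply by 6: 2·(2E) − 3·(2E) + 6·(8 + x) = 12, i.e. 48 + 6x − (24 + 8x) = 12.
Collecting terms: −2x + 24 = 12, so −2x = −12, so x = 6.
Then 2E = 24 + 8·6 = 72, so E = 36, V = 2E/3 = 24, F = 8 + 6 = 14.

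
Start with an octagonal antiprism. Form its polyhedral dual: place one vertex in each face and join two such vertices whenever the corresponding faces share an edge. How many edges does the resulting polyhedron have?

The base solid has V = 16, E = 32, F = 18.
The dual swaps V and F and preserves E: V′ = F = 18, E′ = E = 32, F′ = V = 16.

32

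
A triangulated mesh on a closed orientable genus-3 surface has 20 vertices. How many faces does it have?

χ = 2 − 2·3 = -4, and every face is a triangle so 3F = 2E.
V − E + F = -4 with E = 3F/2 gives 20 − (3/2 − 1)·F = -4, so F = 48 and E = 72.

48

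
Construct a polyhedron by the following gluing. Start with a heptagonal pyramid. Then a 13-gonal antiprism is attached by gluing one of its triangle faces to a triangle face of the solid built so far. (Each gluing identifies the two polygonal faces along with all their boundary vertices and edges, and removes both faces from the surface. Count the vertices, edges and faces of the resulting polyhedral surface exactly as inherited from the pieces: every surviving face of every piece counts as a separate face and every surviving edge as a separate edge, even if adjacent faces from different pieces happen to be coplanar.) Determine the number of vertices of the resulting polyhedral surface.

A heptagonal pyramid: V=8, E=14, F=8.
Attach a 13-gonal antiprism (V=26, E=52, F=28) along a 3-gon: merge 3 vertices and 3 edges, delete both glued faces → V=31, E=63, F=34.
Check: V − E + F = 31 − 63 + 34 = 2.

31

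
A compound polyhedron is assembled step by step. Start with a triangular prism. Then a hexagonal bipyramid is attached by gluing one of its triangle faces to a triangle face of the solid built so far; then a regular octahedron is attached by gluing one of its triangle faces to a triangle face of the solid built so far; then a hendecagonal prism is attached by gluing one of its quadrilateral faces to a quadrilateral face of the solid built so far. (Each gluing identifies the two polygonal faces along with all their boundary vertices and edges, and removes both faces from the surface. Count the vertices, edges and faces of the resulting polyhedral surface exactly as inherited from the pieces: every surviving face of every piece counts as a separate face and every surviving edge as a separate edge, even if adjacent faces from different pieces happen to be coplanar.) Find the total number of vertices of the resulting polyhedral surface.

32

A triangular prism: V=6, E=9, F=5.
Attach a hexagonal bipyramid (V=8, E=18, F=12) along a 3-gon: merge 3 vertices and 3 edges, delete both glued faces → V=11, E=24, F=15.
Attach a regular octahedron (V=6, E=12, F=8) along a 3-gon: merge 3 vertices and 3 edges, delete both glued faces → V=14, E=33, F=21.
Attach a hendecagonal prism (V=22, E=33, F=13) along a 4-gon: merge 4 vertices and 4 edges, delete both glued faces → V=32, E=62, F=32.
Check: V − E + F = 32 − 62 + 32 = 2.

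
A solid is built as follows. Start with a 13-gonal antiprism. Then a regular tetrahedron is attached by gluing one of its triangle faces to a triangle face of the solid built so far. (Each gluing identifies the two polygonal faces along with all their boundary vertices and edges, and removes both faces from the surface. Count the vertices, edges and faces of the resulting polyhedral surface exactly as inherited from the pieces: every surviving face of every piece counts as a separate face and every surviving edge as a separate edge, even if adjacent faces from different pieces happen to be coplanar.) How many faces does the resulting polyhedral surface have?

A 13-gonal antiprism: V=26, E=52, F=28.
Attach a regular tetrahedron (V=4, E=6, F=4) along a 3-gon: merge 3 vertices and 3 edges, delete both glued faces → V=27, E=55, F=30.
Check: V − E + F = 27 − 55 + 30 = 2.

30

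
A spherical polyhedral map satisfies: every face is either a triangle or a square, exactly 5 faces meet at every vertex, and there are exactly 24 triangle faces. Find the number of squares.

2

Let x be the number of squares; then F = 24 + x.
Edge–face incidences: 2E = 3·24 + 4·x = 72 + 4x.
Every vertex has degree 5, so 5V = 2E.
Euler: V − E + F = 2 ⇒ (2E)/5 − E + (24 + x) = 2.
Multiply by 10: 2·(2E) − 5·(2E) + 10·(24 + x) = 20, i.e. 240 + 10x − 3·(72 + 4x) = 20.
Collecting terms: −2x + 24 = 20, so −2x = −4, so x = 2.
Then 2E = 72 + 4·2 = 80, so E = 40, V = 2E/5 = 16, F = 24 + 2 = 26.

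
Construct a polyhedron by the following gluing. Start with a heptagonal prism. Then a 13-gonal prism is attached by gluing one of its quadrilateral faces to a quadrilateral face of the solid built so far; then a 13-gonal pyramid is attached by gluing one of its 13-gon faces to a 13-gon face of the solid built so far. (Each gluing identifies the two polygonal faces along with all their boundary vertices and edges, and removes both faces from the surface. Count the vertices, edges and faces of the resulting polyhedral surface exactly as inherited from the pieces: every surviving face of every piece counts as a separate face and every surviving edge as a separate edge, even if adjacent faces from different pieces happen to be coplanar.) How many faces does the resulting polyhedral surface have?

34

A heptagonal prism: V=14, E=21, F=9.
Attach a 13-gonal prism (V=26, E=39, F=15) along a 4-gon: merge 4 vertices and 4 edges, delete both glued faces → V=36, E=56, F=22.
Attach a 13-gonal pyramid (V=14, E=26, F=14) along a 13-gon: merge 13 vertices and 13 edges, delete both glued faces → V=37, E=69, F=34.
Check: V − E + F = 37 − 69 + 34 = 2.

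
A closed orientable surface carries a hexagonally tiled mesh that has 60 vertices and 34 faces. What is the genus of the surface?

Every face is a hexagon, so 2E = 6·34 = 204, giving E = 102.
χ = V − E + F = 60 − 102 + 34 = -8.
For a closed orientable surface χ = 2 − 2g, so g = (2 − (-8))/2 = 5.

5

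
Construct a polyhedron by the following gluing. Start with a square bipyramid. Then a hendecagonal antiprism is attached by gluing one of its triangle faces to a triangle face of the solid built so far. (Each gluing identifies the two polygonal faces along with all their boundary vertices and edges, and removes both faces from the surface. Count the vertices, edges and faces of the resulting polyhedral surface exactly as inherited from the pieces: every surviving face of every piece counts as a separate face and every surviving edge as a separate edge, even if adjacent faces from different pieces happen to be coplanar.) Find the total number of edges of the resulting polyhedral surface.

53

A square bipyramid: V=6, E=12, F=8.
Attach a hendecagonal antiprism (V=22, E=44, F=24) along a 3-gon: merge 3 vertices and 3 edges, delete both glued faces → V=25, E=53, F=30.
Check: V − E + F = 25 − 53 + 30 = 2.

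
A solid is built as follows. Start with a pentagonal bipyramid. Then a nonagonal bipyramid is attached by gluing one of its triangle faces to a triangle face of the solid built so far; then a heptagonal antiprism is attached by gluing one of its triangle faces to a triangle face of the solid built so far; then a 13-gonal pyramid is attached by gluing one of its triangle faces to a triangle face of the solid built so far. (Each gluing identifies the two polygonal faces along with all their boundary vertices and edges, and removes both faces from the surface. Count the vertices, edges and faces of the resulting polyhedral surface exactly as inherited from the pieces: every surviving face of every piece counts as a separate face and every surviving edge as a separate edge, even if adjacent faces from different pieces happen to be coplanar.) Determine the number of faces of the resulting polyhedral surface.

A pentagonal bipyramid: V=7, E=15, F=10.
Attach a nonagonal bipyramid (V=11, E=27, F=18) along a 3-gon: merge 3 vertices and 3 edges, delete both glued faces → V=15, E=39, F=26.
Attach a heptagonal antiprism (V=14, E=28, F=16) along a 3-gon: merge 3 vertices and 3 edges, delete both glued faces → V=26, E=64, F=40.
Attach a 13-gonal pyramid (V=14, E=26, F=14) along a 3-gon: merge 3 vertices and 3 edges, delete both glued faces → V=37, E=87, F=52.
Check: V − E + F = 37 − 87 + 52 = 2.

52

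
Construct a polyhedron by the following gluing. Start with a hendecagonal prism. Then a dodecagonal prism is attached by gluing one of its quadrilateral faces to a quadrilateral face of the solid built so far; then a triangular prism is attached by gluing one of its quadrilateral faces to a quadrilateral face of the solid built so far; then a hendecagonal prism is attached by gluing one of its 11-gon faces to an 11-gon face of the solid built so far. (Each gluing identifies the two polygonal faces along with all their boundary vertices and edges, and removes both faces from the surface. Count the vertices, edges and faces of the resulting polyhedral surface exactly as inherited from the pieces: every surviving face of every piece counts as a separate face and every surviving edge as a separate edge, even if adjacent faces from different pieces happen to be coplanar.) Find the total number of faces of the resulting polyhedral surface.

39

A hendecagonal prism: V=22, E=33, F=13.
Attach a dodecagonal prism (V=24, E=36, F=14) along a 4-gon: merge 4 vertices and 4 edges, delete both glued faces → V=42, E=65, F=25.
Attach a triangular prism (V=6, E=9, F=5) along a 4-gon: merge 4 vertices and 4 edges, delete both glued faces → V=44, E=70, F=28.
Attach a hendecagonal prism (V=22, E=33, F=13) along an 11-gon: merge 11 vertices and 11 edges, delete both glued faces → V=55, E=92, F=39.
Check: V − E + F = 55 − 92 + 39 = 2.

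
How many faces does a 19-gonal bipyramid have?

38

A bipyramid over an n-gon has 2n triangular faces and n + 2 vertices: V = 19 + 2 = 21, E = 3·19 = 57, F = 2·19 = 38.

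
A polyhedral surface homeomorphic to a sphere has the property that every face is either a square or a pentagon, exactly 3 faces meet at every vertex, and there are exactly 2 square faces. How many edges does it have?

Let x be the number of pentagons; then F = 2 + x.
Edge–face incidences: 2E = 4·2 + 5·x = 8 + 5x.
Every vertex has degree 3, so 3V = 2E.
Euler: V − E + F = 2 ⇒ (2E)/3 − E + (2 + x) = 2.
Multiply by 6: 2·(2E) − 3·(2E) + 6·(2 + x) = 12, i.e. 12 + 6x − (8 + 5x) = 12.
Collecting terms: x + 4 = 12, so x = 8.
Then 2E = 8 + 5·8 = 48, so E = 24, V = 2E/3 = 16, F = 2 + 8 = 10.

24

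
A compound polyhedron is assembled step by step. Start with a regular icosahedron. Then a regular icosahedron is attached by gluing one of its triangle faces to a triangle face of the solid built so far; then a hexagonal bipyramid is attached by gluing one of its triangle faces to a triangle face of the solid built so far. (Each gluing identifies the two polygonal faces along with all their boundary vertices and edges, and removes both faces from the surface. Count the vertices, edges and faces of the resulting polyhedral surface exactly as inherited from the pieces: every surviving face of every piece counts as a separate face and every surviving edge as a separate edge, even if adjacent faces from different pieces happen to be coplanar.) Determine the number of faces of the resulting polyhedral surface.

48

A regular icosahedron: V=12, E=30, F=20.
Attach a regular icosahedron (V=12, E=30, F=20) along a 3-gon: merge 3 vertices and 3 edges, delete both glued faces → V=21, E=57, F=38.
Attach a hexagonal bipyramid (V=8, E=18, F=12) along a 3-gon: merge 3 vertices and 3 edges, delete both glued faces → V=26, E=72, F=48.
Check: V − E + F = 26 − 72 + 48 = 2.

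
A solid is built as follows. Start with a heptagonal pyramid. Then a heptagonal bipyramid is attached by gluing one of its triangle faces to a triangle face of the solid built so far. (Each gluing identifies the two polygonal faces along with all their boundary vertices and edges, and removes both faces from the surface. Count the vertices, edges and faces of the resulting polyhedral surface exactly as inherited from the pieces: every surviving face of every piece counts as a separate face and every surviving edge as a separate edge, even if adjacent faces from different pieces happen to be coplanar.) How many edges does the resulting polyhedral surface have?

A heptagonal pyramid: V=8, E=14, F=8.
Attach a heptagonal bipyramid (V=9, E=21, F=14) along a 3-gon: merge 3 vertices and 3 edges, delete both glued faces → V=14, E=32, F=20.
Check: V − E + F = 14 − 32 + 20 = 2.

32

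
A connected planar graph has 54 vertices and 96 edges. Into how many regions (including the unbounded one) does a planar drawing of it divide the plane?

44

Euler's formula for a connected plane graph: V − E + F = 2, so F = 2 − 54 + 96 = 44.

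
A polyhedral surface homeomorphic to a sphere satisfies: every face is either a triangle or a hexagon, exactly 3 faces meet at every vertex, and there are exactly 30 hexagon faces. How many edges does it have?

96

Let x be the number of triangles; then F = 30 + x.
Edge–face incidences: 2E = 6·30 + 3·x = 180 + 3x.
Every vertex has degree 3, so 3V = 2E.
Euler: V − E + F = 2 ⇒ (2E)/3 − E + (30 + x) = 2.
Multiply by 6: 2·(2E) − 3·(2E) + 6·(30 + x) = 12, i.e. 180 + 6x − (180 + 3x) = 12.
Collecting terms: 3x = 12, so x = 4.
Then 2E = 180 + 3·4 = 192, so E = 96, V = 2E/3 = 64, F = 30 + 4 = 34.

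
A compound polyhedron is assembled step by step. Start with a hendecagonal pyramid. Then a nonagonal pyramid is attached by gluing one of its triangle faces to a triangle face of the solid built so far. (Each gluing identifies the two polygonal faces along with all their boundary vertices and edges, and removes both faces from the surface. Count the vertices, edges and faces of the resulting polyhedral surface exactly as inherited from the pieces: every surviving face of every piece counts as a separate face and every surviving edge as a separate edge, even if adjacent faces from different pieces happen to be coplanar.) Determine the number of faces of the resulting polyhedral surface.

A hendecagonal pyramid: V=12, E=22, F=12.
Attach a nonagonal pyramid (V=10, E=18, F=10) along a 3-gon: merge 3 vertices and 3 edges, delete both glued faces → V=19, E=37, F=20.
Check: V − E + F = 19 − 37 + 20 = 2.

20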